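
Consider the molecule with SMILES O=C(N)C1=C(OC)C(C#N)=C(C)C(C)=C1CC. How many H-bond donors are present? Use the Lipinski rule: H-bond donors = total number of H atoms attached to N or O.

Donors: find every N or O and count the H atoms it carries.
  atom 1 (O): bond orders sum to 2 → 0 H
  atom 3 (N): bond orders sum to 1 → 2 H
  atom 6 (O): bond orders sum to 2 → 0 H
  atom 10 (N): bond orders sum to 3 → 0 H
Lipinski HBD = 2.

2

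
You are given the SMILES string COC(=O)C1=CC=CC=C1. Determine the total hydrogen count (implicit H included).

Walk through each heavy atom and fill implicit hydrogens from standard valence (C 4, N 3, O 2, S 2, halogen 1):
  atom 1: C, bond orders sum to 1 (valence 4) → 3 H
  atom 2: O, bond orders sum to 2 (valence 2) → 0 H
  atom 3: C, bond orders sum to 4 (valence 4) → 0 H
  atom 4: O, bond orders sum to 2 (valence 2) → 0 H
  atom 5: C, bond orders sum to 4 (valence 4) → 0 H
  atom 6: C, bond orders sum to 3 (valence 4) → 1 H
  atom 7: C, bond orders sum to 3 (valence 4) → 1 H
  atom 8: C, bond orders sum to 3 (valence 4) → 1 H
  atom 9: C, bond orders sum to 3 (valence 4) → 1 H
  atom 10: C, bond orders sum to 3 (valence 4) → 1 H
Total hydrogens: 8.

8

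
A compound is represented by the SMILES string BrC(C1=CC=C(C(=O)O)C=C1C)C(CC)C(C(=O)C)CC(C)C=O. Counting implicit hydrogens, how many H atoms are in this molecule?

25

Walk through each heavy atom and fill implicit hydrogens from standard valence (C 4, N 3, O 2, S 2, halogen 1):
  atom 1: Br (halogen, monovalent) → 0 H
  atom 2: C, bond orders sum to 3 (valence 4) → 1 H
  atom 3: C, bond orders sum to 4 (valence 4) → 0 H
  atom 4: C, bond orders sum to 3 (valence 4) → 1 H
  atom 5: C, bond orders sum to 3 (valence 4) → 1 H
  atom 6: C, bond orders sum to 4 (valence 4) → 0 H
  atom 7: C, bond orders sum to 4 (valence 4) → 0 H
  atom 8: O, bond orders sum to 2 (valence 2) → 0 H
  atom 9: O, bond orders sum to 1 (valence 2) → 1 H
  atom 10: C, bond orders sum to 3 (valence 4) → 1 H
  atom 11: C, bond orders sum to 4 (valence 4) → 0 H
  atom 12: C, bond orders sum to 1 (valence 4) → 3 H
  atom 13: C, bond orders sum to 3 (valence 4) → 1 H
  atom 14: C, bond orders sum to 2 (valence 4) → 2 H
  atom 15: C, bond orders sum to 1 (valence 4) → 3 H
  atom 16: C, bond orders sum to 3 (valence 4) → 1 H
  atom 17: C, bond orders sum to 4 (valence 4) → 0 H
  atom 18: O, bond orders sum to 2 (valence 2) → 0 H
  atom 19: C, bond orders sum to 1 (valence 4) → 3 H
  atom 20: C, bond orders sum to 2 (valence 4) → 2 H
  atom 21: C, bond orders sum to 3 (valence 4) → 1 H
  atom 22: C, bond orders sum to 1 (valence 4) → 3 H
  atom 23: C, bond orders sum to 3 (valence 4) → 1 H
  atom 24: O, bond orders sum to 2 (valence 2) → 0 H
Total hydrogens: 25.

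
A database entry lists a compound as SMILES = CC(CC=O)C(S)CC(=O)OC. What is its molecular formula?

Walk through each heavy atom and fill implicit hydrogens from standard valence (C 4, N 3, O 2, S 2, halogen 1):
  atom 1: C, bond orders sum to 1 (valence 4) → 3 H
  atom 2: C, bond orders sum to 3 (valence 4) → 1 H
  atom 3: C, bond orders sum to 2 (valence 4) → 2 H
  atom 4: C, bond orders sum to 3 (valence 4) → 1 H
  atom 5: O, bond orders sum to 2 (valence 2) → 0 H
  atom 6: C, bond orders sum to 3 (valence 4) → 1 H
  atom 7: S, bond orders sum to 1 (valence 2) → 1 H
  atom 8: C, bond orders sum to 2 (valence 4) → 2 H
  atom 9: C, bond orders sum to 4 (valence 4) → 0 H
  atom 10: O, bond orders sum to 2 (valence 2) → 0 H
  atom 11: O, bond orders sum to 2 (valence 2) → 0 H
  atom 12: C, bond orders sum to 1 (valence 4) → 3 H
Totals → C:8, H:14, O:3, S:1.
In Hill order: C8H14O3S.

C8H14O3S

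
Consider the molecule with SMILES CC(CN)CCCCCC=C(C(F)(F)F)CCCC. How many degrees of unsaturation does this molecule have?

Degree of unsaturation = (number of rings) + (number of π bonds).
Ring closures in the SMILES: 0.
π bonds: 1 double bond (each 1 DoU) → 1 DoU from unsaturation.
Total DoU = 0 + 1 = 1.

1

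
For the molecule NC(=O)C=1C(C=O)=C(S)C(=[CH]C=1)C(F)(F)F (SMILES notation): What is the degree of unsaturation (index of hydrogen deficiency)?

Degree of unsaturation = (number of rings) + (number of π bonds).
Ring closures in the SMILES: 1.
π bonds: 5 double bonds (each 1 DoU) → 5 DoU from unsaturation.
Total DoU = 1 + 5 = 6.

6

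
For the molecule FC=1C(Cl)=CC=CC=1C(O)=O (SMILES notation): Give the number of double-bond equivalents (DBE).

5

Molecular formula: C7H4ClFO2.
DoU = (2C + 2 + N − H − X) / 2, where X is the halogen count and O/S are ignored.
    = (2·7 + 2 + 0 − 4 − 2) / 2 = 10 / 2 = 5.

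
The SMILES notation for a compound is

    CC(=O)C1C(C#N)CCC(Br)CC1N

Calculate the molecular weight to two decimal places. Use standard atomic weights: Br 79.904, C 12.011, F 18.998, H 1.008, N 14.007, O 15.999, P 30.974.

259.15 g/mol

First, the molecular formula is C10H15BrN2O (counting implicit H from valence).
  Br: 1 × 79.904 = 79.904
  C: 10 × 12.011 = 120.110
  H: 15 × 1.008 = 15.120
  N: 2 × 14.007 = 28.014
  O: 1 × 15.999 = 15.999
Sum: 1×79.904 + 10×12.011 + 15×1.008 + 2×14.007 + 1×15.999 = 259.147 → 259.15 g/mol.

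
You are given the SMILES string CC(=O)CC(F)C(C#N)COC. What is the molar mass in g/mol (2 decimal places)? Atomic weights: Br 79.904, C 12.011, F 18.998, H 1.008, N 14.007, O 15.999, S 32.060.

First, the molecular formula is C8H12FNO2 (counting implicit H from valence).
  C: 8 × 12.011 = 96.088
  F: 1 × 18.998 = 18.998
  H: 12 × 1.008 = 12.096
  N: 1 × 14.007 = 14.007
  O: 2 × 15.999 = 31.998
Sum: 8×12.011 + 1×18.998 + 12×1.008 + 1×14.007 + 2×15.999 = 173.187 → 173.19 g/mol.

173.19 g/mol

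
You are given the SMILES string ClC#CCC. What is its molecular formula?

Walk through each heavy atom and fill implicit hydrogens from standard valence (C 4, N 3, O 2, S 2, halogen 1):
  atom 1: Cl (halogen, monovalent) → 0 H
  atom 2: C, bond orders sum to 4 (valence 4) → 0 H
  atom 3: C, bond orders sum to 4 (valence 4) → 0 H
  atom 4: C, bond orders sum to 2 (valence 4) → 2 H
  atom 5: C, bond orders sum to 1 (valence 4) → 3 H
Totals → C:4, H:5, Cl:1.

C4H5Cl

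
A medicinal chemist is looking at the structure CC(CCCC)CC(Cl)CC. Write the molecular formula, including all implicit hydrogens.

C10H21Cl

Walk through each heavy atom and fill implicit hydrogens from standard valence (C 4, N 3, O 2, S 2, halogen 1):
  atom 1: C, bond orders sum to 1 (valence 4) → 3 H
  atom 2: C, bond orders sum to 3 (valence 4) → 1 H
  atom 3: C, bond orders sum to 2 (valence 4) → 2 H
  atom 4: C, bond orders sum to 2 (valence 4) → 2 H
  atom 5: C, bond orders sum to 2 (valence 4) → 2 H
  atom 6: C, bond orders sum to 1 (valence 4) → 3 H
  atom 7: C, bond orders sum to 2 (valence 4) → 2 H
  atom 8: C, bond orders sum to 3 (valence 4) → 1 H
  atom 9: Cl (halogen, monovalent) → 0 H
  atom 10: C, bond orders sum to 2 (valence 4) → 2 H
  atom 11: C, bond orders sum to 1 (valence 4) → 3 H
Totals → C:10, H:21, Cl:1.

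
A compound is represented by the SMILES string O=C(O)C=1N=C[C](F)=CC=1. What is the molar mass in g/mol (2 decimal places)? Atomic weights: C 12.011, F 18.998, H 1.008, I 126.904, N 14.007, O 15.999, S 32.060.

First, the molecular formula is C6H4FNO2 (counting implicit H from valence).
  C: 6 × 12.011 = 72.066
  F: 1 × 18.998 = 18.998
  H: 4 × 1.008 = 4.032
  N: 1 × 14.007 = 14.007
  O: 2 × 15.999 = 31.998
Sum: 6×12.011 + 1×18.998 + 4×1.008 + 1×14.007 + 2×15.999 = 141.101 → 141.10 g/mol.

141.10 g/mol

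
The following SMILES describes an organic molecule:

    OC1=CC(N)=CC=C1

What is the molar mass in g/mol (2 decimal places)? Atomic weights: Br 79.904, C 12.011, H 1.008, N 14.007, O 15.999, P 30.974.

First, the molecular formula is C6H7NO (counting implicit H from valence).
  C: 6 × 12.011 = 72.066
  H: 7 × 1.008 = 7.056
  N: 1 × 14.007 = 14.007
  O: 1 × 15.999 = 15.999
Sum: 6×12.011 + 7×1.008 + 1×14.007 + 1×15.999 = 109.128 → 109.13 g/mol.

109.13 g/mol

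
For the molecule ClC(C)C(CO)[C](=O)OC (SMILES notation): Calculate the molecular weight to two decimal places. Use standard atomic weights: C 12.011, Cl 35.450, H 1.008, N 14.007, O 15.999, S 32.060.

First, the molecular formula is C6H11ClO3 (counting implicit H from valence).
  C: 6 × 12.011 = 72.066
  Cl: 1 × 35.450 = 35.450
  H: 11 × 1.008 = 11.088
  O: 3 × 15.999 = 47.997
Sum: 6×12.011 + 1×35.450 + 11×1.008 + 3×15.999 = 166.601 → 166.60 g/mol.

166.60 g/mol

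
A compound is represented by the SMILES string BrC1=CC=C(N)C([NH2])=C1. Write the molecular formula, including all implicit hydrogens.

C6H7BrN2

Walk through each heavy atom and fill implicit hydrogens from standard valence (C 4, N 3, O 2, S 2, halogen 1):
  atom 1: Br (halogen, monovalent) → 0 H
  atom 2: C, bond orders sum to 4 (valence 4) → 0 H
  atom 3: C, bond orders sum to 3 (valence 4) → 1 H
  atom 4: C, bond orders sum to 3 (valence 4) → 1 H
  atom 5: C, bond orders sum to 4 (valence 4) → 0 H
  atom 6: N, bond orders sum to 1 (valence 3) → 2 H
  atom 7: C, bond orders sum to 4 (valence 4) → 0 H
  atom 8: N with explicit H count 2
  atom 9: C, bond orders sum to 3 (valence 4) → 1 H
Totals → C:6, H:7, Br:1, N:2.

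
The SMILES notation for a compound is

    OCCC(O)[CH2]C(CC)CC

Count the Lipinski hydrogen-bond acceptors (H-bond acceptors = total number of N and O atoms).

N atoms: 0; O atoms: 2.
Lipinski HBA = 0 + 2 = 2.

2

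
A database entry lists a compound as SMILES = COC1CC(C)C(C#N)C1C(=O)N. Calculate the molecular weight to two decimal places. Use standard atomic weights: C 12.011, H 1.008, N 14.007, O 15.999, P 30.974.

First, the molecular formula is C9H14N2O2 (counting implicit H from valence).
  C: 9 × 12.011 = 108.099
  H: 14 × 1.008 = 14.112
  N: 2 × 14.007 = 28.014
  O: 2 × 15.999 = 31.998
Sum: 9×12.011 + 14×1.008 + 2×14.007 + 2×15.999 = 182.223 → 182.22 g/mol.

182.22 g/mol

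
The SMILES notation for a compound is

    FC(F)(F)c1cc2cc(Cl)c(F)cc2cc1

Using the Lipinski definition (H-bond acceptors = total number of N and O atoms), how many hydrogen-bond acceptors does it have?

N atoms: 0; O atoms: 0.
Lipinski HBA = 0 + 0 = 0.

0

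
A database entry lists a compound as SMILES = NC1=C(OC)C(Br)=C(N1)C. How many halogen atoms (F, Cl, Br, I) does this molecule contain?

1

Halogen atoms appear at heavy-atom position 7 (1×Br).
Other groups present: 1 ether, 1 primary amine.
Halogen count: 1.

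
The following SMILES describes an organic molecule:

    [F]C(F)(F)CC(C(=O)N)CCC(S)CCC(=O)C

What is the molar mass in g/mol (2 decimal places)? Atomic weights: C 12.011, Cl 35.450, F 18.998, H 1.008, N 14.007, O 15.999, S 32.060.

285.32 g/mol

First, the molecular formula is C11H18F3NO2S (counting implicit H from valence).
  C: 11 × 12.011 = 132.121
  F: 3 × 18.998 = 56.994
  H: 18 × 1.008 = 18.144
  N: 1 × 14.007 = 14.007
  O: 2 × 15.999 = 31.998
  S: 1 × 32.060 = 32.060
Sum: 11×12.011 + 3×18.998 + 18×1.008 + 1×14.007 + 2×15.999 + 1×32.060 = 285.324 → 285.32 g/mol.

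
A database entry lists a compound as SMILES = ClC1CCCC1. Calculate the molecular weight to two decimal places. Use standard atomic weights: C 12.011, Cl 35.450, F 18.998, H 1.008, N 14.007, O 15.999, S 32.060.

104.58 g/mol

First, the molecular formula is C5H9Cl (counting implicit H from valence).
  C: 5 × 12.011 = 60.055
  Cl: 1 × 35.450 = 35.450
  H: 9 × 1.008 = 9.072
Sum: 5×12.011 + 1×35.450 + 9×1.008 = 104.577 → 104.58 g/mol.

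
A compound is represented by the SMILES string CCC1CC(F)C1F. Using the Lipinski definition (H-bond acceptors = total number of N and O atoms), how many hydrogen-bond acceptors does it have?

0

N atoms: 0; O atoms: 0.
Lipinski HBA = 0 + 0 = 0.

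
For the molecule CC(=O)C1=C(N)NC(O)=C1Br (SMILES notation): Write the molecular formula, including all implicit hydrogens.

C6H7BrN2O2

Walk through each heavy atom and fill implicit hydrogens from standard valence (C 4, N 3, O 2, S 2, halogen 1):
  atom 1: C, bond orders sum to 1 (valence 4) → 3 H
  atom 2: C, bond orders sum to 4 (valence 4) → 0 H
  atom 3: O, bond orders sum to 2 (valence 2) → 0 H
  atom 4: C, bond orders sum to 4 (valence 4) → 0 H
  atom 5: C, bond orders sum to 4 (valence 4) → 0 H
  atom 6: N, bond orders sum to 1 (valence 3) → 2 H
  atom 7: N, bond orders sum to 2 (valence 3) → 1 H
  atom 8: C, bond orders sum to 4 (valence 4) → 0 H
  atom 9: O, bond orders sum to 1 (valence 2) → 1 H
  atom 10: C, bond orders sum to 4 (valence 4) → 0 H
  atom 11: Br (halogen, monovalent) → 0 H
Totals → C:6, H:7, Br:1, N:2, O:2.
In Hill order: C6H7BrN2O2.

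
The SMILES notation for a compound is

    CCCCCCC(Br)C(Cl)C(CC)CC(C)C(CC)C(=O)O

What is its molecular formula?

C18H34BrClO2

Walk through each heavy atom and fill implicit hydrogens from standard valence (C 4, N 3, O 2, S 2, halogen 1):
  atom 1: C, bond orders sum to 1 (valence 4) → 3 H
  atom 2: C, bond orders sum to 2 (valence 4) → 2 H
  atom 3: C, bond orders sum to 2 (valence 4) → 2 H
  atom 4: C, bond orders sum to 2 (valence 4) → 2 H
  atom 5: C, bond orders sum to 2 (valence 4) → 2 H
  atom 6: C, bond orders sum to 2 (valence 4) → 2 H
  atom 7: C, bond orders sum to 3 (valence 4) → 1 H
  atom 8: Br (halogen, monovalent) → 0 H
  atom 9: C, bond orders sum to 3 (valence 4) → 1 H
  atom 10: Cl (halogen, monovalent) → 0 H
  atom 11: C, bond orders sum to 3 (valence 4) → 1 H
  atom 12: C, bond orders sum to 2 (valence 4) → 2 H
  atom 13: C, bond orders sum to 1 (valence 4) → 3 H
  atom 14: C, bond orders sum to 2 (valence 4) → 2 H
  atom 15: C, bond orders sum to 3 (valence 4) → 1 H
  atom 16: C, bond orders sum to 1 (valence 4) → 3 H
  atom 17: C, bond orders sum to 3 (valence 4) → 1 H
  atom 18: C, bond orders sum to 2 (valence 4) → 2 H
  atom 19: C, bond orders sum to 1 (valence 4) → 3 H
  atom 20: C, bond orders sum to 4 (valence 4) → 0 H
  atom 21: O, bond orders sum to 2 (valence 2) → 0 H
  atom 22: O, bond orders sum to 1 (valence 2) → 1 H
Totals → C:18, H:34, Br:1, Cl:1, O:2.
In Hill order: C18H34BrClO2.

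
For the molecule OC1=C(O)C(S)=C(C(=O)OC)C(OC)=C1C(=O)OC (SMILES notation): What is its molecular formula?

C11H12O7S

Walk through each heavy atom and fill implicit hydrogens from standard valence (C 4, N 3, O 2, S 2, halogen 1):
  atom 1: O, bond orders sum to 1 (valence 2) → 1 H
  atom 2: C, bond orders sum to 4 (valence 4) → 0 H
  atom 3: C, bond orders sum to 4 (valence 4) → 0 H
  atom 4: O, bond orders sum to 1 (valence 2) → 1 H
  atom 5: C, bond orders sum to 4 (valence 4) → 0 H
  atom 6: S, bond orders sum to 1 (valence 2) → 1 H
  atom 7: C, bond orders sum to 4 (valence 4) → 0 H
  atom 8: C, bond orders sum to 4 (valence 4) → 0 H
  atom 9: O, bond orders sum to 2 (valence 2) → 0 H
  atom 10: O, bond orders sum to 2 (valence 2) → 0 H
  atom 11: C, bond orders sum to 1 (valence 4) → 3 H
  atom 12: C, bond orders sum to 4 (valence 4) → 0 H
  atom 13: O, bond orders sum to 2 (valence 2) → 0 H
  atom 14: C, bond orders sum to 1 (valence 4) → 3 H
  atom 15: C, bond orders sum to 4 (valence 4) → 0 H
  atom 16: C, bond orders sum to 4 (valence 4) → 0 H
  atom 17: O, bond orders sum to 2 (valence 2) → 0 H
  atom 18: O, bond orders sum to 2 (valence 2) → 0 H
  atom 19: C, bond orders sum to 1 (valence 4) → 3 H
Totals → C:11, H:12, O:7, S:1.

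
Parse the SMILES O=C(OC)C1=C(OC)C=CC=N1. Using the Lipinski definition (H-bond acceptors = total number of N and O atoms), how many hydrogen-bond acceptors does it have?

4

N atoms: 1; O atoms: 3.
Lipinski HBA = 1 + 3 = 4.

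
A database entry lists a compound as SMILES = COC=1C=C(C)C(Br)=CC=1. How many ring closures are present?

1

In SMILES, each pair of matching ring-closure digits denotes one ring-closing bond; the number of such bonds equals the number of independent rings.
Ring-closure bonds here: 1.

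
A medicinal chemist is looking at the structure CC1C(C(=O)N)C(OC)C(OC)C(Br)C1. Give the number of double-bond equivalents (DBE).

Molecular formula: C10H18BrNO3.
DoU = (2C + 2 + N − H − X) / 2, where X is the halogen count and O/S are ignored.
    = (2·10 + 2 + 1 − 18 − 1) / 2 = 4 / 2 = 2.

2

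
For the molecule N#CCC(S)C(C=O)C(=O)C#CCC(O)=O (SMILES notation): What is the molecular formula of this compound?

Walk through each heavy atom and fill implicit hydrogens from standard valence (C 4, N 3, O 2, S 2, halogen 1):
  atom 1: N, bond orders sum to 3 (valence 3) → 0 H
  atom 2: C, bond orders sum to 4 (valence 4) → 0 H
  atom 3: C, bond orders sum to 2 (valence 4) → 2 H
  atom 4: C, bond orders sum to 3 (valence 4) → 1 H
  atom 5: S, bond orders sum to 1 (valence 2) → 1 H
  atom 6: C, bond orders sum to 3 (valence 4) → 1 H
  atom 7: C, bond orders sum to 3 (valence 4) → 1 H
  atom 8: O, bond orders sum to 2 (valence 2) → 0 H
  atom 9: C, bond orders sum to 4 (valence 4) → 0 H
  atom 10: O, bond orders sum to 2 (valence 2) → 0 H
  atom 11: C, bond orders sum to 4 (valence 4) → 0 H
  atom 12: C, bond orders sum to 4 (valence 4) → 0 H
  atom 13: C, bond orders sum to 2 (valence 4) → 2 H
  atom 14: C, bond orders sum to 4 (valence 4) → 0 H
  atom 15: O, bond orders sum to 1 (valence 2) → 1 H
  atom 16: O, bond orders sum to 2 (valence 2) → 0 H
Totals → C:10, H:9, N:1, O:4, S:1.
In Hill order: C10H9NO4S.

C10H9NO4S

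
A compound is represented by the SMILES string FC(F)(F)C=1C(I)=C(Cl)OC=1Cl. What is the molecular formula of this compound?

Walk through each heavy atom and fill implicit hydrogens from standard valence (C 4, N 3, O 2, S 2, halogen 1):
  atom 1: F (halogen, monovalent) → 0 H
  atom 2: C, bond orders sum to 4 (valence 4) → 0 H
  atom 3: F (halogen, monovalent) → 0 H
  atom 4: F (halogen, monovalent) → 0 H
  atom 5: C, bond orders sum to 4 (valence 4) → 0 H
  atom 6: C, bond orders sum to 4 (valence 4) → 0 H
  atom 7: I (halogen, monovalent) → 0 H
  atom 8: C, bond orders sum to 4 (valence 4) → 0 H
  atom 9: Cl (halogen, monovalent) → 0 H
  atom 10: O, bond orders sum to 2 (valence 2) → 0 H
  atom 11: C, bond orders sum to 4 (valence 4) → 0 H
  atom 12: Cl (halogen, monovalent) → 0 H
Totals → C:5, Cl:2, F:3, I:1, O:1.
In Hill order: C5Cl2F3IO.

C5Cl2F3IO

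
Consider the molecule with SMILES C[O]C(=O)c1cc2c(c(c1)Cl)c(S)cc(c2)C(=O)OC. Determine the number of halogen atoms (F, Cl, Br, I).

Halogen atoms appear at heavy-atom position 11 (1×Cl).
Other groups present: 2 ester, 1 thiol.
Halogen count: 1.

1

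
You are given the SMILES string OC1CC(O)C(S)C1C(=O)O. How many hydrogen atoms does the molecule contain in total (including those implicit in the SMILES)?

Walk through each heavy atom and fill implicit hydrogens from standard valence (C 4, N 3, O 2, S 2, halogen 1):
  atom 1: O, bond orders sum to 1 (valence 2) → 1 H
  atom 2: C, bond orders sum to 3 (valence 4) → 1 H
  atom 3: C, bond orders sum to 2 (valence 4) → 2 H
  atom 4: C, bond orders sum to 3 (valence 4) → 1 H
  atom 5: O, bond orders sum to 1 (valence 2) → 1 H
  atom 6: C, bond orders sum to 3 (valence 4) → 1 H
  atom 7: S, bond orders sum to 1 (valence 2) → 1 H
  atom 8: C, bond orders sum to 3 (valence 4) → 1 H
  atom 9: C, bond orders sum to 4 (valence 4) → 0 H
  atom 10: O, bond orders sum to 2 (valence 2) → 0 H
  atom 11: O, bond orders sum to 1 (valence 2) → 1 H
Total hydrogens: 10.

10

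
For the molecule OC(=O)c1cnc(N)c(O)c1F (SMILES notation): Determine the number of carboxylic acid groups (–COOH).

The carboxylic acid motif appears at heavy-atom position 2 in the SMILES.
Other groups present: 1 hydroxyl, 1 primary amine.
Carboxylic acid count: 1.

1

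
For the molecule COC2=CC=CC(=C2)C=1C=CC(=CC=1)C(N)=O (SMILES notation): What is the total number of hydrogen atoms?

Walk through each heavy atom and fill implicit hydrogens from standard valence (C 4, N 3, O 2, S 2, halogen 1):
  atom 1: C, bond orders sum to 1 (valence 4) → 3 H
  atom 2: O, bond orders sum to 2 (valence 2) → 0 H
  atom 3: C, bond orders sum to 4 (valence 4) → 0 H
  atom 4: C, bond orders sum to 3 (valence 4) → 1 H
  atom 5: C, bond orders sum to 3 (valence 4) → 1 H
  atom 6: C, bond orders sum to 3 (valence 4) → 1 H
  atom 7: C, bond orders sum to 4 (valence 4) → 0 H
  atom 8: C, bond orders sum to 3 (valence 4) → 1 H
  atom 9: C, bond orders sum to 4 (valence 4) → 0 H
  atom 10: C, bond orders sum to 3 (valence 4) → 1 H
  atom 11: C, bond orders sum to 3 (valence 4) → 1 H
  atom 12: C, bond orders sum to 4 (valence 4) → 0 H
  atom 13: C, bond orders sum to 3 (valence 4) → 1 H
  atom 14: C, bond orders sum to 3 (valence 4) → 1 H
  atom 15: C, bond orders sum to 4 (valence 4) → 0 H
  atom 16: N, bond orders sum to 1 (valence 3) → 2 H
  atom 17: O, bond orders sum to 2 (valence 2) → 0 H
Total hydrogens: 13.

13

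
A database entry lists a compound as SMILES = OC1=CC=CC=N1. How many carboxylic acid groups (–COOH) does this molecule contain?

Scan the SMILES for the carboxylic acid motif — none present.
Groups that are present: 1 hydroxyl.

0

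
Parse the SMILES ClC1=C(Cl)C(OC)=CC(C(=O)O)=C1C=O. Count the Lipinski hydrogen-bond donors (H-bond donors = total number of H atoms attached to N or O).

1

Donors: find every N or O and count the H atoms it carries.
  atom 6 (O): bond orders sum to 2 → 0 H
  atom 11 (O): bond orders sum to 2 → 0 H
  atom 12 (O): bond orders sum to 1 → 1 H
  atom 15 (O): bond orders sum to 2 → 0 H
Lipinski HBD = 1.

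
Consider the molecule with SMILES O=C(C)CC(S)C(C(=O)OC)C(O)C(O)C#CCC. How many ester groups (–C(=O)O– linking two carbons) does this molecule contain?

The ester motif appears at heavy-atom position 8 in the SMILES.
Other groups present: 1 alkyne, 2 hydroxyl, 1 ketone, 1 thiol.
Ester count: 1.

1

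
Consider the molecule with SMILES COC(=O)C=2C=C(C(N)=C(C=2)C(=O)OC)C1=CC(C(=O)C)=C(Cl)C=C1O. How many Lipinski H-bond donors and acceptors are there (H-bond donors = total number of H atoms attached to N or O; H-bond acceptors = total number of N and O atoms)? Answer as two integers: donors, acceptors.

Donors: find every N or O and count the H atoms it carries.
  atom 2 (O): bond orders sum to 2 → 0 H
  atom 4 (O): bond orders sum to 2 → 0 H
  atom 9 (N): bond orders sum to 1 → 2 H
  atom 13 (O): bond orders sum to 2 → 0 H
  atom 14 (O): bond orders sum to 2 → 0 H
  atom 20 (O): bond orders sum to 2 → 0 H
  atom 26 (O): bond orders sum to 1 → 1 H
Lipinski HBD = 3.
Acceptors: N atoms = 1, O atoms = 6 → HBA = 7.

3, 7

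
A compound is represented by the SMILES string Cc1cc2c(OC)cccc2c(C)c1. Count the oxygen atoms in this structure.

1

Scan the SMILES for O atoms (remember two-letter symbols like Cl and Br are single atoms).
Oxygen count: 1.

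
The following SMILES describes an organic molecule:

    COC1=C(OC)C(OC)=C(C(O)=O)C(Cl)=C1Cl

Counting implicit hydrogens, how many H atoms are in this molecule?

10

Walk through each heavy atom and fill implicit hydrogens from standard valence (C 4, N 3, O 2, S 2, halogen 1):
  atom 1: C, bond orders sum to 1 (valence 4) → 3 H
  atom 2: O, bond orders sum to 2 (valence 2) → 0 H
  atom 3: C, bond orders sum to 4 (valence 4) → 0 H
  atom 4: C, bond orders sum to 4 (valence 4) → 0 H
  atom 5: O, bond orders sum to 2 (valence 2) → 0 H
  atom 6: C, bond orders sum to 1 (valence 4) → 3 H
  atom 7: C, bond orders sum to 4 (valence 4) → 0 H
  atom 8: O, bond orders sum to 2 (valence 2) → 0 H
  atom 9: C, bond orders sum to 1 (valence 4) → 3 H
  atom 10: C, bond orders sum to 4 (valence 4) → 0 H
  atom 11: C, bond orders sum to 4 (valence 4) → 0 H
  atom 12: O, bond orders sum to 1 (valence 2) → 1 H
  atom 13: O, bond orders sum to 2 (valence 2) → 0 H
  atom 14: C, bond orders sum to 4 (valence 4) → 0 H
  atom 15: Cl (halogen, monovalent) → 0 H
  atom 16: C, bond orders sum to 4 (valence 4) → 0 H
  atom 17: Cl (halogen, monovalent) → 0 H
Total hydrogens: 10.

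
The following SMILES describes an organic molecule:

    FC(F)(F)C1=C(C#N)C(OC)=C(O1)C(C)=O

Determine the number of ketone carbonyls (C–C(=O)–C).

1

The ketone motif appears at heavy-atom position 14 in the SMILES.
Other groups present: 1 ether, 1 nitrile.
Ketone count: 1.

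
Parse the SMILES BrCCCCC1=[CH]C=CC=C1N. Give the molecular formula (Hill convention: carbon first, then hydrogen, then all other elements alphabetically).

C10H14BrN

Walk through each heavy atom and fill implicit hydrogens from standard valence (C 4, N 3, O 2, S 2, halogen 1):
  atom 1: Br (halogen, monovalent) → 0 H
  atom 2: C, bond orders sum to 2 (valence 4) → 2 H
  atom 3: C, bond orders sum to 2 (valence 4) → 2 H
  atom 4: C, bond orders sum to 2 (valence 4) → 2 H
  atom 5: C, bond orders sum to 2 (valence 4) → 2 H
  atom 6: C, bond orders sum to 4 (valence 4) → 0 H
  atom 7: C with explicit H count 1
  atom 8: C, bond orders sum to 3 (valence 4) → 1 H
  atom 9: C, bond orders sum to 3 (valence 4) → 1 H
  atom 10: C, bond orders sum to 3 (valence 4) → 1 H
  atom 11: C, bond orders sum to 4 (valence 4) → 0 H
  atom 12: N, bond orders sum to 1 (valence 3) → 2 H
Totals → C:10, H:14, Br:1, N:1.
In Hill order: C10H14BrN.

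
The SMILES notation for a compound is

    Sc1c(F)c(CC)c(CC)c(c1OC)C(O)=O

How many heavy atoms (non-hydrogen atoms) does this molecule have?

Every atom symbol written in the SMILES (organic subset) is one heavy atom; implicit H are not written.
Heavy atoms by element → C:12, F:1, O:3, S:1.
Total: 17.

17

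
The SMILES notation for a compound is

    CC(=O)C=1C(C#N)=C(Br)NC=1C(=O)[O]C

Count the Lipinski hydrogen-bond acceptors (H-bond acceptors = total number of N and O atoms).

N atoms: 2; O atoms: 3.
Lipinski HBA = 2 + 3 = 5.

5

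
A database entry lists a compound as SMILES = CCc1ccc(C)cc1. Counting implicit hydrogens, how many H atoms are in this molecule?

12

Walk through each heavy atom and fill implicit hydrogens from standard valence (C 4, N 3, O 2, S 2, halogen 1); for lowercase aromatic atoms, an aromatic c carries 1 H when it has two neighbours and 0 H with three, and aromatic n carries 0 H:
  atom 1: C, bond orders sum to 1 (valence 4) → 3 H
  atom 2: C, bond orders sum to 2 (valence 4) → 2 H
  atom 3: aromatic c, 3 neighbours → 0 H
  atom 4: aromatic c, 2 neighbours → 1 H
  atom 5: aromatic c, 2 neighbours → 1 H
  atom 6: aromatic c, 3 neighbours → 0 H
  atom 7: C, bond orders sum to 1 (valence 4) → 3 H
  atom 8: aromatic c, 2 neighbours → 1 H
  atom 9: aromatic c, 2 neighbours → 1 H
Total hydrogens: 12.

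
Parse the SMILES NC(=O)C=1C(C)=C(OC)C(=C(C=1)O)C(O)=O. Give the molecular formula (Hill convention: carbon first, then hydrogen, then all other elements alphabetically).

C10H11NO5

Walk through each heavy atom and fill implicit hydrogens from standard valence (C 4, N 3, O 2, S 2, halogen 1):
  atom 1: N, bond orders sum to 1 (valence 3) → 2 H
  atom 2: C, bond orders sum to 4 (valence 4) → 0 H
  atom 3: O, bond orders sum to 2 (valence 2) → 0 H
  atom 4: C, bond orders sum to 4 (valence 4) → 0 H
  atom 5: C, bond orders sum to 4 (valence 4) → 0 H
  atom 6: C, bond orders sum to 1 (valence 4) → 3 H
  atom 7: C, bond orders sum to 4 (valence 4) → 0 H
  atom 8: O, bond orders sum to 2 (valence 2) → 0 H
  atom 9: C, bond orders sum to 1 (valence 4) → 3 H
  atom 10: C, bond orders sum to 4 (valence 4) → 0 H
  atom 11: C, bond orders sum to 4 (valence 4) → 0 H
  atom 12: C, bond orders sum to 3 (valence 4) → 1 H
  atom 13: O, bond orders sum to 1 (valence 2) → 1 H
  atom 14: C, bond orders sum to 4 (valence 4) → 0 H
  atom 15: O, bond orders sum to 1 (valence 2) → 1 H
  atom 16: O, bond orders sum to 2 (valence 2) → 0 H
Totals → C:10, H:11, N:1, O:5.
In Hill order: C10H11NO5.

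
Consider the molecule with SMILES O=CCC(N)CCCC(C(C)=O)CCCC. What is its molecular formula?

Walk through each heavy atom and fill implicit hydrogens from standard valence (C 4, N 3, O 2, S 2, halogen 1):
  atom 1: O, bond orders sum to 2 (valence 2) → 0 H
  atom 2: C, bond orders sum to 3 (valence 4) → 1 H
  atom 3: C, bond orders sum to 2 (valence 4) → 2 H
  atom 4: C, bond orders sum to 3 (valence 4) → 1 H
  atom 5: N, bond orders sum to 1 (valence 3) → 2 H
  atom 6: C, bond orders sum to 2 (valence 4) → 2 H
  atom 7: C, bond orders sum to 2 (valence 4) → 2 H
  atom 8: C, bond orders sum to 2 (valence 4) → 2 H
  atom 9: C, bond orders sum to 3 (valence 4) → 1 H
  atom 10: C, bond orders sum to 4 (valence 4) → 0 H
  atom 11: C, bond orders sum to 1 (valence 4) → 3 H
  atom 12: O, bond orders sum to 2 (valence 2) → 0 H
  atom 13: C, bond orders sum to 2 (valence 4) → 2 H
  atom 14: C, bond orders sum to 2 (valence 4) → 2 H
  atom 15: C, bond orders sum to 2 (valence 4) → 2 H
  atom 16: C, bond orders sum to 1 (valence 4) → 3 H
Totals → C:13, H:25, N:1, O:2.
In Hill order: C13H25NO2.

C13H25NO2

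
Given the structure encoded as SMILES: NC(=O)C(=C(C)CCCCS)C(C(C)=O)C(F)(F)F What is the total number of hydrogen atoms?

18

Walk through each heavy atom and fill implicit hydrogens from standard valence (C 4, N 3, O 2, S 2, halogen 1):
  atom 1: N, bond orders sum to 1 (valence 3) → 2 H
  atom 2: C, bond orders sum to 4 (valence 4) → 0 H
  atom 3: O, bond orders sum to 2 (valence 2) → 0 H
  atom 4: C, bond orders sum to 4 (valence 4) → 0 H
  atom 5: C, bond orders sum to 4 (valence 4) → 0 H
  atom 6: C, bond orders sum to 1 (valence 4) → 3 H
  atom 7: C, bond orders sum to 2 (valence 4) → 2 H
  atom 8: C, bond orders sum to 2 (valence 4) → 2 H
  atom 9: C, bond orders sum to 2 (valence 4) → 2 H
  atom 10: C, bond orders sum to 2 (valence 4) → 2 H
  atom 11: S, bond orders sum to 1 (valence 2) → 1 H
  atom 12: C, bond orders sum to 3 (valence 4) → 1 H
  atom 13: C, bond orders sum to 4 (valence 4) → 0 H
  atom 14: C, bond orders sum to 1 (valence 4) → 3 H
  atom 15: O, bond orders sum to 2 (valence 2) → 0 H
  atom 16: C, bond orders sum to 4 (valence 4) → 0 H
  atom 17: F (halogen, monovalent) → 0 H
  atom 18: F (halogen, monovalent) → 0 H
  atom 19: F (halogen, monovalent) → 0 H
Total hydrogens: 18.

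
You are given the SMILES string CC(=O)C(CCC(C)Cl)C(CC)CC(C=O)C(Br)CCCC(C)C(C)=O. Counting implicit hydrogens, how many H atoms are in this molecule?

Walk through each heavy atom and fill implicit hydrogens from standard valence (C 4, N 3, O 2, S 2, halogen 1):
  atom 1: C, bond orders sum to 1 (valence 4) → 3 H
  atom 2: C, bond orders sum to 4 (valence 4) → 0 H
  atom 3: O, bond orders sum to 2 (valence 2) → 0 H
  atom 4: C, bond orders sum to 3 (valence 4) → 1 H
  atom 5: C, bond orders sum to 2 (valence 4) → 2 H
  atom 6: C, bond orders sum to 2 (valence 4) → 2 H
  atom 7: C, bond orders sum to 3 (valence 4) → 1 H
  atom 8: C, bond orders sum to 1 (valence 4) → 3 H
  atom 9: Cl (halogen, monovalent) → 0 H
  atom 10: C, bond orders sum to 3 (valence 4) → 1 H
  atom 11: C, bond orders sum to 2 (valence 4) → 2 H
  atom 12: C, bond orders sum to 1 (valence 4) → 3 H
  atom 13: C, bond orders sum to 2 (valence 4) → 2 H
  atom 14: C, bond orders sum to 3 (valence 4) → 1 H
  atom 15: C, bond orders sum to 3 (valence 4) → 1 H
  atom 16: O, bond orders sum to 2 (valence 2) → 0 H
  atom 17: C, bond orders sum to 3 (valence 4) → 1 H
  atom 18: Br (halogen, monovalent) → 0 H
  atom 19: C, bond orders sum to 2 (valence 4) → 2 H
  atom 20: C, bond orders sum to 2 (valence 4) → 2 H
  atom 21: C, bond orders sum to 2 (valence 4) → 2 H
  atom 22: C, bond orders sum to 3 (valence 4) → 1 H
  atom 23: C, bond orders sum to 1 (valence 4) → 3 H
  atom 24: C, bond orders sum to 4 (valence 4) → 0 H
  atom 25: C, bond orders sum to 1 (valence 4) → 3 H
  atom 26: O, bond orders sum to 2 (valence 2) → 0 H
Total hydrogens: 36.

36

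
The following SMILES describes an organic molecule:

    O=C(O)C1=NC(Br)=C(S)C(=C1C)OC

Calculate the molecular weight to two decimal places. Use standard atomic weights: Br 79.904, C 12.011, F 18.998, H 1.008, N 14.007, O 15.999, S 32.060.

278.12 g/mol

First, the molecular formula is C8H8BrNO3S (counting implicit H from valence).
  Br: 1 × 79.904 = 79.904
  C: 8 × 12.011 = 96.088
  H: 8 × 1.008 = 8.064
  N: 1 × 14.007 = 14.007
  O: 3 × 15.999 = 47.997
  S: 1 × 32.060 = 32.060
Sum: 1×79.904 + 8×12.011 + 8×1.008 + 1×14.007 + 3×15.999 + 1×32.060 = 278.120 → 278.12 g/mol.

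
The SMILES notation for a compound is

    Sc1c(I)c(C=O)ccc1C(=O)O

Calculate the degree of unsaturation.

6

Molecular formula: C8H5IO3S.
DoU = (2C + 2 + N − H − X) / 2, where X is the halogen count and O/S are ignored.
    = (2·8 + 2 + 0 − 5 − 1) / 2 = 12 / 2 = 6.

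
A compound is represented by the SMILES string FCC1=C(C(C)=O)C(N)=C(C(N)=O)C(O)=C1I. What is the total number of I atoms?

Scan the SMILES for I atoms (remember two-letter symbols like Cl and Br are single atoms).
Iodine count: 1.

1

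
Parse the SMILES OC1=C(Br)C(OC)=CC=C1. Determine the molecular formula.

Walk through each heavy atom and fill implicit hydrogens from standard valence (C 4, N 3, O 2, S 2, halogen 1):
  atom 1: O, bond orders sum to 1 (valence 2) → 1 H
  atom 2: C, bond orders sum to 4 (valence 4) → 0 H
  atom 3: C, bond orders sum to 4 (valence 4) → 0 H
  atom 4: Br (halogen, monovalent) → 0 H
  atom 5: C, bond orders sum to 4 (valence 4) → 0 H
  atom 6: O, bond orders sum to 2 (valence 2) → 0 H
  atom 7: C, bond orders sum to 1 (valence 4) → 3 H
  atom 8: C, bond orders sum to 3 (valence 4) → 1 H
  atom 9: C, bond orders sum to 3 (valence 4) → 1 H
  atom 10: C, bond orders sum to 3 (valence 4) → 1 H
Totals → C:7, H:7, Br:1, O:2.
In Hill order: C7H7BrO2.

C7H7BrO2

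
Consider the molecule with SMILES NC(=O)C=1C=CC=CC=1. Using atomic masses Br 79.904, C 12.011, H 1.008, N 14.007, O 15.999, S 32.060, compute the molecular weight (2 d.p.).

121.14 g/mol

First, the molecular formula is C7H7NO (counting implicit H from valence).
  C: 7 × 12.011 = 84.077
  H: 7 × 1.008 = 7.056
  N: 1 × 14.007 = 14.007
  O: 1 × 15.999 = 15.999
Sum: 7×12.011 + 7×1.008 + 1×14.007 + 1×15.999 = 121.139 → 121.14 g/mol.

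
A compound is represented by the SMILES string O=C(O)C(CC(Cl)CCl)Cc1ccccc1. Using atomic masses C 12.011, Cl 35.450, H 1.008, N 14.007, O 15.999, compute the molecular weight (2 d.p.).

261.14 g/mol

First, the molecular formula is C12H14Cl2O2 (counting implicit H from valence).
  C: 12 × 12.011 = 144.132
  Cl: 2 × 35.450 = 70.900
  H: 14 × 1.008 = 14.112
  O: 2 × 15.999 = 31.998
Sum: 12×12.011 + 2×35.450 + 14×1.008 + 2×15.999 = 261.142 → 261.14 g/mol.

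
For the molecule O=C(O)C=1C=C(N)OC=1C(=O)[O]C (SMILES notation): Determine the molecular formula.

Walk through each heavy atom and fill implicit hydrogens from standard valence (C 4, N 3, O 2, S 2, halogen 1):
  atom 1: O, bond orders sum to 2 (valence 2) → 0 H
  atom 2: C, bond orders sum to 4 (valence 4) → 0 H
  atom 3: O, bond orders sum to 1 (valence 2) → 1 H
  atom 4: C, bond orders sum to 4 (valence 4) → 0 H
  atom 5: C, bond orders sum to 3 (valence 4) → 1 H
  atom 6: C, bond orders sum to 4 (valence 4) → 0 H
  atom 7: N, bond orders sum to 1 (valence 3) → 2 H
  atom 8: O, bond orders sum to 2 (valence 2) → 0 H
  atom 9: C, bond orders sum to 4 (valence 4) → 0 H
  atom 10: C, bond orders sum to 4 (valence 4) → 0 H
  atom 11: O, bond orders sum to 2 (valence 2) → 0 H
  atom 12: O with explicit H count 0
  atom 13: C, bond orders sum to 1 (valence 4) → 3 H
Totals → C:7, H:7, N:1, O:5.
In Hill order: C7H7NO5.

C7H7NO5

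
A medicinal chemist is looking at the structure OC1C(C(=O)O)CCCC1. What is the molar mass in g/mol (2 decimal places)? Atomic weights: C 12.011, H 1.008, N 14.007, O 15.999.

144.17 g/mol

First, the molecular formula is C7H12O3 (counting implicit H from valence).
  C: 7 × 12.011 = 84.077
  H: 12 × 1.008 = 12.096
  O: 3 × 15.999 = 47.997
Sum: 7×12.011 + 12×1.008 + 3×15.999 = 144.170 → 144.17 g/mol.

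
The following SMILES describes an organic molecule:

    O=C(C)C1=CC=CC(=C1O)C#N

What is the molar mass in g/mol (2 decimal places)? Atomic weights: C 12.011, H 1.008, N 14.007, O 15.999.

161.16 g/mol

First, the molecular formula is C9H7NO2 (counting implicit H from valence).
  C: 9 × 12.011 = 108.099
  H: 7 × 1.008 = 7.056
  N: 1 × 14.007 = 14.007
  O: 2 × 15.999 = 31.998
Sum: 9×12.011 + 7×1.008 + 1×14.007 + 2×15.999 = 161.160 → 161.16 g/mol.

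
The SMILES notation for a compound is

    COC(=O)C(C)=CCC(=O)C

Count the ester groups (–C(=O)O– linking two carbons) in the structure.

1

The ester motif appears at heavy-atom position 3 in the SMILES.
Other groups present: 1 alkene, 1 ketone.
Ester count: 1.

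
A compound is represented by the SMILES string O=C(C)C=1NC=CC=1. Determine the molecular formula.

C6H7NO

Walk through each heavy atom and fill implicit hydrogens from standard valence (C 4, N 3, O 2, S 2, halogen 1):
  atom 1: O, bond orders sum to 2 (valence 2) → 0 H
  atom 2: C, bond orders sum to 4 (valence 4) → 0 H
  atom 3: C, bond orders sum to 1 (valence 4) → 3 H
  atom 4: C, bond orders sum to 4 (valence 4) → 0 H
  atom 5: N, bond orders sum to 2 (valence 3) → 1 H
  atom 6: C, bond orders sum to 3 (valence 4) → 1 H
  atom 7: C, bond orders sum to 3 (valence 4) → 1 H
  atom 8: C, bond orders sum to 3 (valence 4) → 1 H
Totals → C:6, H:7, N:1, O:1.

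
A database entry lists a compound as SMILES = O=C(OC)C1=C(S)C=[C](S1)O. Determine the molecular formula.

C6H6O3S2

Walk through each heavy atom and fill implicit hydrogens from standard valence (C 4, N 3, O 2, S 2, halogen 1):
  atom 1: O, bond orders sum to 2 (valence 2) → 0 H
  atom 2: C, bond orders sum to 4 (valence 4) → 0 H
  atom 3: O, bond orders sum to 2 (valence 2) → 0 H
  atom 4: C, bond orders sum to 1 (valence 4) → 3 H
  atom 5: C, bond orders sum to 4 (valence 4) → 0 H
  atom 6: C, bond orders sum to 4 (valence 4) → 0 H
  atom 7: S, bond orders sum to 1 (valence 2) → 1 H
  atom 8: C, bond orders sum to 3 (valence 4) → 1 H
  atom 9: C with explicit H count 0
  atom 10: S, bond orders sum to 2 (valence 2) → 0 H
  atom 11: O, bond orders sum to 1 (valence 2) → 1 H
Totals → C:6, H:6, O:3, S:2.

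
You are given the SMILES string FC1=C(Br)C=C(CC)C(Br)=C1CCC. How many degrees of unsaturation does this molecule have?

Degree of unsaturation = (number of rings) + (number of π bonds).
Ring closures in the SMILES: 1.
π bonds: 3 double bonds (each 1 DoU) → 3 DoU from unsaturation.
Total DoU = 1 + 3 = 4.

4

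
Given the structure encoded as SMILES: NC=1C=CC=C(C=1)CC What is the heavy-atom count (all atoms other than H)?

Every atom symbol written in the SMILES (organic subset) is one heavy atom; implicit H are not written.
Heavy atoms by element → C:8, N:1.
Total: 9.

9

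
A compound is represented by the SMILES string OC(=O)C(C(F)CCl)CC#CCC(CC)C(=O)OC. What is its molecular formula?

C13H18ClFO4

Walk through each heavy atom and fill implicit hydrogens from standard valence (C 4, N 3, O 2, S 2, halogen 1):
  atom 1: O, bond orders sum to 1 (valence 2) → 1 H
  atom 2: C, bond orders sum to 4 (valence 4) → 0 H
  atom 3: O, bond orders sum to 2 (valence 2) → 0 H
  atom 4: C, bond orders sum to 3 (valence 4) → 1 H
  atom 5: C, bond orders sum to 3 (valence 4) → 1 H
  atom 6: F (halogen, monovalent) → 0 H
  atom 7: C, bond orders sum to 2 (valence 4) → 2 H
  atom 8: Cl (halogen, monovalent) → 0 H
  atom 9: C, bond orders sum to 2 (valence 4) → 2 H
  atom 10: C, bond orders sum to 4 (valence 4) → 0 H
  atom 11: C, bond orders sum to 4 (valence 4) → 0 H
  atom 12: C, bond orders sum to 2 (valence 4) → 2 H
  atom 13: C, bond orders sum to 3 (valence 4) → 1 H
  atom 14: C, bond orders sum to 2 (valence 4) → 2 H
  atom 15: C, bond orders sum to 1 (valence 4) → 3 H
  atom 16: C, bond orders sum to 4 (valence 4) → 0 H
  atom 17: O, bond orders sum to 2 (valence 2) → 0 H
  atom 18: O, bond orders sum to 2 (valence 2) → 0 H
  atom 19: C, bond orders sum to 1 (valence 4) → 3 H
Totals → C:13, H:18, Cl:1, F:1, O:4.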